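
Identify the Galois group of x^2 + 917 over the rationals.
Gal(K/Q) = Z/2Z (cyclic of order 2)

x^2 + 917 is irreducible over Q since -917 is not a rational square. The splitting field Q(sqrt(-917)) has degree 2 over Q, and its unique nontrivial automorphism is sqrt(-917) ↦ -sqrt(-917). Hence Gal(Q(sqrt(-917))/Q) = Z/2Z.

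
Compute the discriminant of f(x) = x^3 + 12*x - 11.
Δ = -10179

For a depressed cubic x^3 + p x + q the discriminant is Δ = -4 p^3 - 27 q^2 = -4*(12)^3 - 27*(-11)^2 = -6912 - 3267 = -10179.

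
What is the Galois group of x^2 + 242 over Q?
Gal(K/Q) = Z/2Z (cyclic of order 2)

x^2 + 242 is irreducible over Q since -242 is not a rational square. The splitting field Q(sqrt(-242)) has degree 2 over Q, and its unique nontrivial automorphism is sqrt(-242) ↦ -sqrt(-242). Hence Gal(Q(sqrt(-242))/Q) = Z/2Z.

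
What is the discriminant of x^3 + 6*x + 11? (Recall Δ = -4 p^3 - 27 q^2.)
Δ = -4131

For a depressed cubic x^3 + p x + q the discriminant is Δ = -4 p^3 - 27 q^2 = -4*(6)^3 - 27*(11)^2 = -864 - 3267 = -4131.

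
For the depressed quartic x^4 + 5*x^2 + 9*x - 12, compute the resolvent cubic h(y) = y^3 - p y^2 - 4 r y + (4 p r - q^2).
h(y) = y^3 - 5*y^2 + 48*y - 321

Identify coefficients: p = 5, q = 9, r = -12.
Plug into h(y) = y^3 - p y^2 - 4 r y + (4 p r - q^2):
  h(y) = y^3 - (5) y^2 - 4*(-12) y + (4*(5)*(-12) - (9)^2)
       = y^3 + (-5) y^2 + (48) y + (-321).
Simplifying: h(y) = y^3 - 5*y^2 + 48*y - 321.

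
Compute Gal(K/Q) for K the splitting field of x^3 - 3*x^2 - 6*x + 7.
Gal(K/Q) = S_3 (symmetric group of order 6)

Compute the discriminant of x^3 + (-3)*x^2 + (-6)*x + (7): Δ = 2889. Since Δ is not a rational square, the Galois group is not contained in A_3; it must be the full S_3 (irreducibility of the cubic rules out anything smaller).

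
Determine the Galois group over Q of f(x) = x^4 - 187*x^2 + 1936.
Gal(K/Q) = Z/2Z (cyclic of order 2)

f factors as (x^2 - 176)(x^2 - 11), so the splitting field is K = Q(sqrt(176), sqrt(11)). The squarefree part of 176 is 11 and the squarefree part of 11 is also 11, so sqrt(176) and sqrt(11) are both rational multiples of sqrt(11). Hence Q(sqrt(176)) = Q(sqrt(11)) = Q(sqrt(11)), and the splitting field collapses to a single degree-2 extension with Galois group Z/2Z.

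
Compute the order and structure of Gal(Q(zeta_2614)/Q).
|Gal(Q(zeta_2614)/Q)| = phi(2614) = 1306; group ≅ (Z/2614Z)^* ≅ Z/1306Z

The n-th cyclotomic polynomial Φ_2614(x) is the minimal polynomial of zeta_2614 over Q and has degree phi(2614) = 1306. So Q(zeta_2614) is a degree-1306 Galois extension with Galois group (Z/2614Z)^*. By CRT, (Z/2614Z)^* ≅ (Z/2Z)^* × (Z/1307Z)^*. Each prime-power unit group is (Z/2Z)^* ≅ trivial group (order 1); (Z/1307Z)^* ≅ Z/1306Z. Hence Gal(Q(zeta_2614)/Q) ≅ Z/1306Z.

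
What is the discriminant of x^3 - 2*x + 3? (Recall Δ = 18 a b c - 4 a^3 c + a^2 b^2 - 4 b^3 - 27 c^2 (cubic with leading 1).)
Δ = -211

For x^3 + a x^2 + b x + c the discriminant is Δ = 18 a b c - 4 a^3 c + a^2 b^2 - 4 b^3 - 27 c^2.
Plug a = 0, b = -2, c = 3:
  18*(0)*(-2)*(3) - 4*(0)^3*(3) + (0)^2*(-2)^2 - 4*(-2)^3 - 27*(3)^2
  = 0 + (0) + 0 + (32) + (-243)
  = -211.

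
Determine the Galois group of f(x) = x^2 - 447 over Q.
Gal(K/Q) = Z/2Z (cyclic of order 2)

x^2 - 447 is irreducible over Q since 447 is not a rational square. The splitting field Q(sqrt(447)) has degree 2 over Q, and its unique nontrivial automorphism is sqrt(447) ↦ -sqrt(447). Hence Gal(Q(sqrt(447))/Q) = Z/2Z.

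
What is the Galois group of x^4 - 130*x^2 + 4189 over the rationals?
Gal(K/Q) = V_4 (Klein four-group, Z/2Z × Z/2Z)

f factors as (x^2 - 71)(x^2 - 59), so the splitting field is K = Q(sqrt(71), sqrt(59)). The elements 71, 59, 4189 are all non-squares in Q, so sqrt(71) and sqrt(59) generate independent quadratic extensions. Thus [K:Q] = 4 and Gal(K/Q) is generated by the two order-2 automorphisms sqrt(71) ↦ -sqrt(71) and sqrt(59) ↦ -sqrt(59), giving V_4.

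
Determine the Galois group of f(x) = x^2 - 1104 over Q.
Gal(K/Q) = Z/2Z (cyclic of order 2)

x^2 - 1104 is irreducible over Q since 1104 is not a rational square. The splitting field Q(sqrt(1104)) has degree 2 over Q, and its unique nontrivial automorphism is sqrt(1104) ↦ -sqrt(1104). Hence Gal(Q(sqrt(1104))/Q) = Z/2Z.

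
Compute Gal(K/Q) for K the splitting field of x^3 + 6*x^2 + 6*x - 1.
Gal(K/Q) = S_3 (symmetric group of order 6)

Compute the discriminant of x^3 + (6)*x^2 + (6)*x + (-1): Δ = 621. Since Δ is not a rational square, the Galois group is not contained in A_3; it must be the full S_3 (irreducibility of the cubic rules out anything smaller).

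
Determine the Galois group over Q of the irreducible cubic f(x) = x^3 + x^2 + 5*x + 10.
Gal(K/Q) = S_3 (symmetric group of order 6)

Compute the discriminant of x^3 + (1)*x^2 + (5)*x + (10): Δ = -2315. Since Δ is not a rational square, the Galois group is not contained in A_3; it must be the full S_3 (irreducibility of the cubic rules out anything smaller).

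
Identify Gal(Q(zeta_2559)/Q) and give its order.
|Gal(Q(zeta_2559)/Q)| = phi(2559) = 1704; group ≅ (Z/2559Z)^* ≅ Z/2Z × Z/852Z

The n-th cyclotomic polynomial Φ_2559(x) is the minimal polynomial of zeta_2559 over Q and has degree phi(2559) = 1704. So Q(zeta_2559) is a degree-1704 Galois extension with Galois group (Z/2559Z)^*. By CRT, (Z/2559Z)^* ≅ (Z/3Z)^* × (Z/853Z)^*. Each prime-power unit group is (Z/3Z)^* ≅ Z/2Z; (Z/853Z)^* ≅ Z/852Z. Hence Gal(Q(zeta_2559)/Q) ≅ Z/2Z × Z/852Z.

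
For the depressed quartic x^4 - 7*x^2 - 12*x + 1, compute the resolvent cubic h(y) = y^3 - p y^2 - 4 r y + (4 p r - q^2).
h(y) = y^3 + 7*y^2 - 4*y - 172

Identify coefficients: p = -7, q = -12, r = 1.
Plug into h(y) = y^3 - p y^2 - 4 r y + (4 p r - q^2):
  h(y) = y^3 - (-7) y^2 - 4*(1) y + (4*(-7)*(1) - (-12)^2)
       = y^3 + (7) y^2 + (-4) y + (-172).
Simplifying: h(y) = y^3 + 7*y^2 - 4*y - 172.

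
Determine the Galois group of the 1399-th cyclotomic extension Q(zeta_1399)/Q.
|Gal(Q(zeta_1399)/Q)| = phi(1399) = 1398; group ≅ (Z/1399Z)^* ≅ Z/1398Z

The n-th cyclotomic polynomial Φ_1399(x) is the minimal polynomial of zeta_1399 over Q and has degree phi(1399) = 1398. So Q(zeta_1399) is a degree-1398 Galois extension with Galois group (Z/1399Z)^*. (Z/1399Z)^* is cyclic since 1399 is an odd prime power (or 4). Hence Gal(Q(zeta_1399)/Q) ≅ Z/1398Z.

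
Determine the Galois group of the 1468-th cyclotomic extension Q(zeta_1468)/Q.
|Gal(Q(zeta_1468)/Q)| = phi(1468) = 732; group ≅ (Z/1468Z)^* ≅ Z/2Z × Z/366Z

The n-th cyclotomic polynomial Φ_1468(x) is the minimal polynomial of zeta_1468 over Q and has degree phi(1468) = 732. So Q(zeta_1468) is a degree-732 Galois extension with Galois group (Z/1468Z)^*. By CRT, (Z/1468Z)^* ≅ (Z/4Z)^* × (Z/367Z)^*. Each prime-power unit group is (Z/4Z)^* ≅ Z/2Z; (Z/367Z)^* ≅ Z/366Z. Hence Gal(Q(zeta_1468)/Q) ≅ Z/2Z × Z/366Z.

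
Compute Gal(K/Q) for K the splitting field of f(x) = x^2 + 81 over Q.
Gal(K/Q) = Z/2Z (cyclic of order 2)

x^2 + 81 is irreducible over Q since -81 is not a rational square. The splitting field Q(sqrt(-81)) has degree 2 over Q, and its unique nontrivial automorphism is sqrt(-81) ↦ -sqrt(-81). Hence Gal(Q(sqrt(-81))/Q) = Z/2Z.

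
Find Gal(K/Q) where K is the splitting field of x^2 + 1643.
Gal(K/Q) = Z/2Z (cyclic of order 2)

x^2 + 1643 is irreducible over Q since -1643 is not a rational square. The splitting field Q(sqrt(-1643)) has degree 2 over Q, and its unique nontrivial automorphism is sqrt(-1643) ↦ -sqrt(-1643). Hence Gal(Q(sqrt(-1643))/Q) = Z/2Z.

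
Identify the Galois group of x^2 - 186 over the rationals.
Gal(K/Q) = Z/2Z (cyclic of order 2)

x^2 - 186 is irreducible over Q since 186 is not a rational square. The splitting field Q(sqrt(186)) has degree 2 over Q, and its unique nontrivial automorphism is sqrt(186) ↦ -sqrt(186). Hence Gal(Q(sqrt(186))/Q) = Z/2Z.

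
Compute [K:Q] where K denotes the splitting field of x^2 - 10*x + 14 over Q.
[K:Q] = 2

The discriminant of x^2 + (-10)*x + (14) is b^2 - 4c = 100 - (56) = 44. Since 44 is not a perfect square in Q, the polynomial is irreducible over Q. Its two roots generate a degree-2 extension, so [K:Q] = 2.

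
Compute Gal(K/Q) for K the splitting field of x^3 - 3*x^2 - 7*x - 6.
Gal(K/Q) = S_3 (symmetric group of order 6)

Compute the discriminant of x^3 + (-3)*x^2 + (-7)*x + (-6): Δ = -2075. Since Δ is not a rational square, the Galois group is not contained in A_3; it must be the full S_3 (irreducibility of the cubic rules out anything smaller).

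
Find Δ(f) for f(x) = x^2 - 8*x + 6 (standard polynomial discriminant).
Δ = 40

For a quadratic a x^2 + b x + c the discriminant is Δ = b^2 - 4ac = (-8)^2 - 4*(1)*(6) = 64 - (24) = 40.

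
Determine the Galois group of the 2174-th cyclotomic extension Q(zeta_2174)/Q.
|Gal(Q(zeta_2174)/Q)| = phi(2174) = 1086; group ≅ (Z/2174Z)^* ≅ Z/1086Z

The n-th cyclotomic polynomial Φ_2174(x) is the minimal polynomial of zeta_2174 over Q and has degree phi(2174) = 1086. So Q(zeta_2174) is a degree-1086 Galois extension with Galois group (Z/2174Z)^*. By CRT, (Z/2174Z)^* ≅ (Z/2Z)^* × (Z/1087Z)^*. Each prime-power unit group is (Z/2Z)^* ≅ trivial group (order 1); (Z/1087Z)^* ≅ Z/1086Z. Hence Gal(Q(zeta_2174)/Q) ≅ Z/1086Z.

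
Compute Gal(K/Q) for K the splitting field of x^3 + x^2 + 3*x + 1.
Gal(K/Q) = S_3 (symmetric group of order 6)

Compute the discriminant of x^3 + (1)*x^2 + (3)*x + (1): Δ = -76. Since Δ is not a rational square, the Galois group is not contained in A_3; it must be the full S_3 (irreducibility of the cubic rules out anything smaller).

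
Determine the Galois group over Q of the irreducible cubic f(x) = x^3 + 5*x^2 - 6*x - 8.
Gal(K/Q) = S_3 (symmetric group of order 6)

Compute the discriminant of x^3 + (5)*x^2 + (-6)*x + (-8): Δ = 8356. Since Δ is not a rational square, the Galois group is not contained in A_3; it must be the full S_3 (irreducibility of the cubic rules out anything smaller).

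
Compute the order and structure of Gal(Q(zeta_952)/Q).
|Gal(Q(zeta_952)/Q)| = phi(952) = 384; group ≅ (Z/952Z)^* ≅ Z/2Z × Z/2Z × Z/6Z × Z/16Z

The n-th cyclotomic polynomial Φ_952(x) is the minimal polynomial of zeta_952 over Q and has degree phi(952) = 384. So Q(zeta_952) is a degree-384 Galois extension with Galois group (Z/952Z)^*. By CRT, (Z/952Z)^* ≅ (Z/8Z)^* × (Z/7Z)^* × (Z/17Z)^*. Each prime-power unit group is (Z/8Z)^* ≅ Z/2Z × Z/2Z; (Z/7Z)^* ≅ Z/6Z; (Z/17Z)^* ≅ Z/16Z. Hence Gal(Q(zeta_952)/Q) ≅ Z/2Z × Z/2Z × Z/6Z × Z/16Z.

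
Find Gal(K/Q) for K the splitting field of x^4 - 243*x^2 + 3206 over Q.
Gal(K/Q) = V_4 (Klein four-group, Z/2Z × Z/2Z)

f factors as (x^2 - 14)(x^2 - 229), so the splitting field is K = Q(sqrt(14), sqrt(229)). The elements 14, 229, 3206 are all non-squares in Q, so sqrt(14) and sqrt(229) generate independent quadratic extensions. Thus [K:Q] = 4 and Gal(K/Q) is generated by the two order-2 automorphisms sqrt(14) ↦ -sqrt(14) and sqrt(229) ↦ -sqrt(229), giving V_4.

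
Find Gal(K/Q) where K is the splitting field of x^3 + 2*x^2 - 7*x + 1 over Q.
Gal(K/Q) = S_3 (symmetric group of order 6)

Compute the discriminant of x^3 + (2)*x^2 + (-7)*x + (1): Δ = 1257. Since Δ is not a rational square, the Galois group is not contained in A_3; it must be the full S_3 (irreducibility of the cubic rules out anything smaller).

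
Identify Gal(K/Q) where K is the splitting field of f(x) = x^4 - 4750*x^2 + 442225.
Gal(K/Q) = Z/2Z (cyclic of order 2)

f factors as (x^2 - 95)(x^2 - 4655), so the splitting field is K = Q(sqrt(95), sqrt(4655)). The squarefree part of 95 is 95 and the squarefree part of 4655 is also 95, so sqrt(95) and sqrt(4655) are both rational multiples of sqrt(95). Hence Q(sqrt(95)) = Q(sqrt(4655)) = Q(sqrt(95)), and the splitting field collapses to a single degree-2 extension with Galois group Z/2Z.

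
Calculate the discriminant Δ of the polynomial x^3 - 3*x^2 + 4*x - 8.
Δ = -976

For x^3 + a x^2 + b x + c the discriminant is Δ = 18 a b c - 4 a^3 c + a^2 b^2 - 4 b^3 - 27 c^2.
Plug a = -3, b = 4, c = -8:
  18*(-3)*(4)*(-8) - 4*(-3)^3*(-8) + (-3)^2*(4)^2 - 4*(4)^3 - 27*(-8)^2
  = 1728 + (-864) + 144 + (-256) + (-1728)
  = -976.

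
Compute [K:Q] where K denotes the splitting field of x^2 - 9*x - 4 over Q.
[K:Q] = 2

The discriminant of x^2 + (-9)*x + (-4) is b^2 - 4c = 81 - (-16) = 97. Since 97 is not a perfect square in Q, the polynomial is irreducible over Q. Its two roots generate a degree-2 extension, so [K:Q] = 2.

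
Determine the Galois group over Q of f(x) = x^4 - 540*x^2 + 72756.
Gal(K/Q) = V_4 (Klein four-group, Z/2Z × Z/2Z)

f factors as (x^2 - 258)(x^2 - 282), so the splitting field is K = Q(sqrt(258), sqrt(282)). The elements 258, 282, 72756 are all non-squares in Q, so sqrt(258) and sqrt(282) generate independent quadratic extensions. Thus [K:Q] = 4 and Gal(K/Q) is generated by the two order-2 automorphisms sqrt(258) ↦ -sqrt(258) and sqrt(282) ↦ -sqrt(282), giving V_4.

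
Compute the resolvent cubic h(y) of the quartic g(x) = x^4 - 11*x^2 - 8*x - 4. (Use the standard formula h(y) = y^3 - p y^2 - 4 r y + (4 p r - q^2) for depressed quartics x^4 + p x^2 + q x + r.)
h(y) = y^3 + 11*y^2 + 16*y + 112

Identify coefficients: p = -11, q = -8, r = -4.
Plug into h(y) = y^3 - p y^2 - 4 r y + (4 p r - q^2):
  h(y) = y^3 - (-11) y^2 - 4*(-4) y + (4*(-11)*(-4) - (-8)^2)
       = y^3 + (11) y^2 + (16) y + (112).
Simplifying: h(y) = y^3 + 11*y^2 + 16*y + 112.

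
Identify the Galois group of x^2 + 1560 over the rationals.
Gal(K/Q) = Z/2Z (cyclic of order 2)

x^2 + 1560 is irreducible over Q since -1560 is not a rational square. The splitting field Q(sqrt(-1560)) has degree 2 over Q, and its unique nontrivial automorphism is sqrt(-1560) ↦ -sqrt(-1560). Hence Gal(Q(sqrt(-1560))/Q) = Z/2Z.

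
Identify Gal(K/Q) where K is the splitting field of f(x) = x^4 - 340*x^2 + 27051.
Gal(K/Q) = V_4 (Klein four-group, Z/2Z × Z/2Z)

f factors as (x^2 - 127)(x^2 - 213), so the splitting field is K = Q(sqrt(127), sqrt(213)). The elements 127, 213, 27051 are all non-squares in Q, so sqrt(127) and sqrt(213) generate independent quadratic extensions. Thus [K:Q] = 4 and Gal(K/Q) is generated by the two order-2 automorphisms sqrt(127) ↦ -sqrt(127) and sqrt(213) ↦ -sqrt(213), giving V_4.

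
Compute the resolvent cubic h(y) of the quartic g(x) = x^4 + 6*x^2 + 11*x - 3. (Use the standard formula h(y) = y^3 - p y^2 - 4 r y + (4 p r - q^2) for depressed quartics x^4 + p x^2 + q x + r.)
h(y) = y^3 - 6*y^2 + 12*y - 193

Identify coefficients: p = 6, q = 11, r = -3.
Plug into h(y) = y^3 - p y^2 - 4 r y + (4 p r - q^2):
  h(y) = y^3 - (6) y^2 - 4*(-3) y + (4*(6)*(-3) - (11)^2)
       = y^3 + (-6) y^2 + (12) y + (-193).
Simplifying: h(y) = y^3 - 6*y^2 + 12*y - 193.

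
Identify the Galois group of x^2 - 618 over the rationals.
Gal(K/Q) = Z/2Z (cyclic of order 2)

x^2 - 618 is irreducible over Q since 618 is not a rational square. The splitting field Q(sqrt(618)) has degree 2 over Q, and its unique nontrivial automorphism is sqrt(618) ↦ -sqrt(618). Hence Gal(Q(sqrt(618))/Q) = Z/2Z.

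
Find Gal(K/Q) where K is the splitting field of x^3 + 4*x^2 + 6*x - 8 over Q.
Gal(K/Q) = S_3 (symmetric group of order 6)

Compute the discriminant of x^3 + (4)*x^2 + (6)*x + (-8): Δ = -3424. Since Δ is not a rational square, the Galois group is not contained in A_3; it must be the full S_3 (irreducibility of the cubic rules out anything smaller).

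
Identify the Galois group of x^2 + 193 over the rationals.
Gal(K/Q) = Z/2Z (cyclic of order 2)

x^2 + 193 is irreducible over Q since -193 is not a rational square. The splitting field Q(sqrt(-193)) has degree 2 over Q, and its unique nontrivial automorphism is sqrt(-193) ↦ -sqrt(-193). Hence Gal(Q(sqrt(-193))/Q) = Z/2Z.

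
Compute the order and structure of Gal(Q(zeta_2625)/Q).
|Gal(Q(zeta_2625)/Q)| = phi(2625) = 1200; group ≅ (Z/2625Z)^* ≅ Z/2Z × Z/6Z × Z/100Z

The n-th cyclotomic polynomial Φ_2625(x) is the minimal polynomial of zeta_2625 over Q and has degree phi(2625) = 1200. So Q(zeta_2625) is a degree-1200 Galois extension with Galois group (Z/2625Z)^*. By CRT, (Z/2625Z)^* ≅ (Z/3Z)^* × (Z/125Z)^* × (Z/7Z)^*. Each prime-power unit group is (Z/3Z)^* ≅ Z/2Z; (Z/125Z)^* ≅ Z/100Z; (Z/7Z)^* ≅ Z/6Z. Hence Gal(Q(zeta_2625)/Q) ≅ Z/2Z × Z/6Z × Z/100Z.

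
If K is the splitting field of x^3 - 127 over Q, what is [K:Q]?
[K:Q] = 6

x^3 - 127 has one real root r = 127^(1/3) and two complex roots r*zeta_3, r*zeta_3^2 where zeta_3 = e^(2*pi*i/3). The splitting field is Q(r, zeta_3). [Q(r):Q] = 3 and [Q(zeta_3):Q] = 2 with gcd = 1, so [Q(r, zeta_3):Q] = 3 * 2 = 6.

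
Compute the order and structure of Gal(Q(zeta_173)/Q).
|Gal(Q(zeta_173)/Q)| = phi(173) = 172; group ≅ (Z/173Z)^* ≅ Z/172Z

The n-th cyclotomic polynomial Φ_173(x) is the minimal polynomial of zeta_173 over Q and has degree phi(173) = 172. So Q(zeta_173) is a degree-172 Galois extension with Galois group (Z/173Z)^*. (Z/173Z)^* is cyclic since 173 is an odd prime power (or 4). Hence Gal(Q(zeta_173)/Q) ≅ Z/172Z.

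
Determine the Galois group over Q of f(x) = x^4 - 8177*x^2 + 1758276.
Gal(K/Q) = Z/2Z (cyclic of order 2)

f factors as (x^2 - 7956)(x^2 - 221), so the splitting field is K = Q(sqrt(7956), sqrt(221)). The squarefree part of 7956 is 221 and the squarefree part of 221 is also 221, so sqrt(7956) and sqrt(221) are both rational multiples of sqrt(221). Hence Q(sqrt(7956)) = Q(sqrt(221)) = Q(sqrt(221)), and the splitting field collapses to a single degree-2 extension with Galois group Z/2Z.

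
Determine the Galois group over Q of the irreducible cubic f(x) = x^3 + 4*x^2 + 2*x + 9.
Gal(K/Q) = S_3 (symmetric group of order 6)

Compute the discriminant of x^3 + (4)*x^2 + (2)*x + (9): Δ = -3163. Since Δ is not a rational square, the Galois group is not contained in A_3; it must be the full S_3 (irreducibility of the cubic rules out anything smaller).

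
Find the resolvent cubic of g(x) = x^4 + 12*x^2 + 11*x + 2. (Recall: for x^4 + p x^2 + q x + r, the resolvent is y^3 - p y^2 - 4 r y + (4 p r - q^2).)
h(y) = y^3 - 12*y^2 - 8*y - 25

Identify coefficients: p = 12, q = 11, r = 2.
Plug into h(y) = y^3 - p y^2 - 4 r y + (4 p r - q^2):
  h(y) = y^3 - (12) y^2 - 4*(2) y + (4*(12)*(2) - (11)^2)
       = y^3 + (-12) y^2 + (-8) y + (-25).
Simplifying: h(y) = y^3 - 12*y^2 - 8*y - 25.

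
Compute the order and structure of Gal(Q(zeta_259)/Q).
|Gal(Q(zeta_259)/Q)| = phi(259) = 216; group ≅ (Z/259Z)^* ≅ Z/6Z × Z/36Z

The n-th cyclotomic polynomial Φ_259(x) is the minimal polynomial of zeta_259 over Q and has degree phi(259) = 216. So Q(zeta_259) is a degree-216 Galois extension with Galois group (Z/259Z)^*. By CRT, (Z/259Z)^* ≅ (Z/7Z)^* × (Z/37Z)^*. Each prime-power unit group is (Z/7Z)^* ≅ Z/6Z; (Z/37Z)^* ≅ Z/36Z. Hence Gal(Q(zeta_259)/Q) ≅ Z/6Z × Z/36Z.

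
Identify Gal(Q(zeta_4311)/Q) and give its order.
|Gal(Q(zeta_4311)/Q)| = phi(4311) = 2868; group ≅ (Z/4311Z)^* ≅ Z/6Z × Z/478Z

The n-th cyclotomic polynomial Φ_4311(x) is the minimal polynomial of zeta_4311 over Q and has degree phi(4311) = 2868. So Q(zeta_4311) is a degree-2868 Galois extension with Galois group (Z/4311Z)^*. By CRT, (Z/4311Z)^* ≅ (Z/9Z)^* × (Z/479Z)^*. Each prime-power unit group is (Z/9Z)^* ≅ Z/6Z; (Z/479Z)^* ≅ Z/478Z. Hence Gal(Q(zeta_4311)/Q) ≅ Z/6Z × Z/478Z.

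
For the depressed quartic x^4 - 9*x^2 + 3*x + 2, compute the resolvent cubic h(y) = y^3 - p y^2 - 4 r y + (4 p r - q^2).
h(y) = y^3 + 9*y^2 - 8*y - 81

Identify coefficients: p = -9, q = 3, r = 2.
Plug into h(y) = y^3 - p y^2 - 4 r y + (4 p r - q^2):
  h(y) = y^3 - (-9) y^2 - 4*(2) y + (4*(-9)*(2) - (3)^2)
       = y^3 + (9) y^2 + (-8) y + (-81).
Simplifying: h(y) = y^3 + 9*y^2 - 8*y - 81.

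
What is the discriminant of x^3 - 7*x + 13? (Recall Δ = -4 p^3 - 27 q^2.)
Δ = -3191

For a depressed cubic x^3 + p x + q the discriminant is Δ = -4 p^3 - 27 q^2 = -4*(-7)^3 - 27*(13)^2 = 1372 - 4563 = -3191.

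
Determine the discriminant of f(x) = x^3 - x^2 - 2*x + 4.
Δ = -236

For x^3 + a x^2 + b x + c the discriminant is Δ = 18 a b c - 4 a^3 c + a^2 b^2 - 4 b^3 - 27 c^2.
Plug a = -1, b = -2, c = 4:
  18*(-1)*(-2)*(4) - 4*(-1)^3*(4) + (-1)^2*(-2)^2 - 4*(-2)^3 - 27*(4)^2
  = 144 + (16) + 4 + (32) + (-432)
  = -236.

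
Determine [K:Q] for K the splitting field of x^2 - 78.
[K:Q] = 2

The polynomial x^2 - 78 is irreducible over Q since 78 is not a perfect square. Its splitting field is Q(sqrt(78)), which has degree 2 over Q.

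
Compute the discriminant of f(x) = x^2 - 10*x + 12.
Δ = 52

For a quadratic a x^2 + b x + c the discriminant is Δ = b^2 - 4ac = (-10)^2 - 4*(1)*(12) = 100 - (48) = 52.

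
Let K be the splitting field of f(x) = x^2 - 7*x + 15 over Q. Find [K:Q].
[K:Q] = 2

The discriminant of x^2 + (-7)*x + (15) is b^2 - 4c = 49 - (60) = -11. Since -11 is not a perfect square in Q, the polynomial is irreducible over Q. Its two roots generate a degree-2 extension, so [K:Q] = 2.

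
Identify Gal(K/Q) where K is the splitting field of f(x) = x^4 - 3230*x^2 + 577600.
Gal(K/Q) = Z/2Z (cyclic of order 2)

f factors as (x^2 - 190)(x^2 - 3040), so the splitting field is K = Q(sqrt(190), sqrt(3040)). The squarefree part of 190 is 190 and the squarefree part of 3040 is also 190, so sqrt(190) and sqrt(3040) are both rational multiples of sqrt(190). Hence Q(sqrt(190)) = Q(sqrt(3040)) = Q(sqrt(190)), and the splitting field collapses to a single degree-2 extension with Galois group Z/2Z.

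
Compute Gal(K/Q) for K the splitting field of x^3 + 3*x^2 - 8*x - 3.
Gal(K/Q) = S_3 (symmetric group of order 6)

Compute the discriminant of x^3 + (3)*x^2 + (-8)*x + (-3): Δ = 4001. Since Δ is not a rational square, the Galois group is not contained in A_3; it must be the full S_3 (irreducibility of the cubic rules out anything smaller).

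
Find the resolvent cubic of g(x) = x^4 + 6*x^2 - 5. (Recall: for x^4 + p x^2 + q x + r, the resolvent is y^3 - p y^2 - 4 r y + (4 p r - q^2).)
h(y) = y^3 - 6*y^2 + 20*y - 120

Identify coefficients: p = 6, q = 0, r = -5.
Plug into h(y) = y^3 - p y^2 - 4 r y + (4 p r - q^2):
  h(y) = y^3 - (6) y^2 - 4*(-5) y + (4*(6)*(-5) - (0)^2)
       = y^3 + (-6) y^2 + (20) y + (-120).
Simplifying: h(y) = y^3 - 6*y^2 + 20*y - 120.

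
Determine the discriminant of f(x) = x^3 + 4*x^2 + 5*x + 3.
Δ = -31

For x^3 + a x^2 + b x + c the discriminant is Δ = 18 a b c - 4 a^3 c + a^2 b^2 - 4 b^3 - 27 c^2.
Plug a = 4, b = 5, c = 3:
  18*(4)*(5)*(3) - 4*(4)^3*(3) + (4)^2*(5)^2 - 4*(5)^3 - 27*(3)^2
  = 1080 + (-768) + 400 + (-500) + (-243)
  = -31.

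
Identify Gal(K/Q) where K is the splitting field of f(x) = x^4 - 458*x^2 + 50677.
Gal(K/Q) = V_4 (Klein four-group, Z/2Z × Z/2Z)

f factors as (x^2 - 187)(x^2 - 271), so the splitting field is K = Q(sqrt(187), sqrt(271)). The elements 187, 271, 50677 are all non-squares in Q, so sqrt(187) and sqrt(271) generate independent quadratic extensions. Thus [K:Q] = 4 and Gal(K/Q) is generated by the two order-2 automorphisms sqrt(187) ↦ -sqrt(187) and sqrt(271) ↦ -sqrt(271), giving V_4.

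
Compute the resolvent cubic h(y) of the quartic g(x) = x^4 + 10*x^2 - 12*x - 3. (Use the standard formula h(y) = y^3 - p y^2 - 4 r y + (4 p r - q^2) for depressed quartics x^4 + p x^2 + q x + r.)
h(y) = y^3 - 10*y^2 + 12*y - 264

Identify coefficients: p = 10, q = -12, r = -3.
Plug into h(y) = y^3 - p y^2 - 4 r y + (4 p r - q^2):
  h(y) = y^3 - (10) y^2 - 4*(-3) y + (4*(10)*(-3) - (-12)^2)
       = y^3 + (-10) y^2 + (12) y + (-264).
Simplifying: h(y) = y^3 - 10*y^2 + 12*y - 264.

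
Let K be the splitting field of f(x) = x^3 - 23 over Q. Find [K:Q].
[K:Q] = 6

x^3 - 23 has one real root r = 23^(1/3) and two complex roots r*zeta_3, r*zeta_3^2 where zeta_3 = e^(2*pi*i/3). The splitting field is Q(r, zeta_3). [Q(r):Q] = 3 and [Q(zeta_3):Q] = 2 with gcd = 1, so [Q(r, zeta_3):Q] = 3 * 2 = 6.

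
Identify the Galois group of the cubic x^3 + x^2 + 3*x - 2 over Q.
Gal(K/Q) = S_3 (symmetric group of order 6)

Compute the discriminant of x^3 + (1)*x^2 + (3)*x + (-2): Δ = -307. Since Δ is not a rational square, the Galois group is not contained in A_3; it must be the full S_3 (irreducibility of the cubic rules out anything smaller).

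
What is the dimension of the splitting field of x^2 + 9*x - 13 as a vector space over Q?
[K:Q] = 2

The discriminant of x^2 + (9)*x + (-13) is b^2 - 4c = 81 - (-52) = 133. Since 133 is not a perfect square in Q, the polynomial is irreducible over Q. Its two roots generate a degree-2 extension, so [K:Q] = 2.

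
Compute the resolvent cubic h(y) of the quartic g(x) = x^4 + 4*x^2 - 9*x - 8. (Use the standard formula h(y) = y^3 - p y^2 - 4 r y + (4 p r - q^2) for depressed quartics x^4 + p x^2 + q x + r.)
h(y) = y^3 - 4*y^2 + 32*y - 209

Identify coefficients: p = 4, q = -9, r = -8.
Plug into h(y) = y^3 - p y^2 - 4 r y + (4 p r - q^2):
  h(y) = y^3 - (4) y^2 - 4*(-8) y + (4*(4)*(-8) - (-9)^2)
       = y^3 + (-4) y^2 + (32) y + (-209).
Simplifying: h(y) = y^3 - 4*y^2 + 32*y - 209.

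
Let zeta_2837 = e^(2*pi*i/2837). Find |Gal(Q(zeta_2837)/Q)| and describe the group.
|Gal(Q(zeta_2837)/Q)| = phi(2837) = 2836; group ≅ (Z/2837Z)^* ≅ Z/2836Z

The n-th cyclotomic polynomial Φ_2837(x) is the minimal polynomial of zeta_2837 over Q and has degree phi(2837) = 2836. So Q(zeta_2837) is a degree-2836 Galois extension with Galois group (Z/2837Z)^*. (Z/2837Z)^* is cyclic since 2837 is an odd prime power (or 4). Hence Gal(Q(zeta_2837)/Q) ≅ Z/2836Z.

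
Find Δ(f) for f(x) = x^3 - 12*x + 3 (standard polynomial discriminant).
Δ = 6669

For a depressed cubic x^3 + p x + q the discriminant is Δ = -4 p^3 - 27 q^2 = -4*(-12)^3 - 27*(3)^2 = 6912 - 243 = 6669.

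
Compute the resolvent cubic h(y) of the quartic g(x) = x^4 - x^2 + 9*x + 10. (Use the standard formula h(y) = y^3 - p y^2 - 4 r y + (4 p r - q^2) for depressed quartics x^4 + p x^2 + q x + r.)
h(y) = y^3 + y^2 - 40*y - 121

Identify coefficients: p = -1, q = 9, r = 10.
Plug into h(y) = y^3 - p y^2 - 4 r y + (4 p r - q^2):
  h(y) = y^3 - (-1) y^2 - 4*(10) y + (4*(-1)*(10) - (9)^2)
       = y^3 + (1) y^2 + (-40) y + (-121).
Simplifying: h(y) = y^3 + y^2 - 40*y - 121.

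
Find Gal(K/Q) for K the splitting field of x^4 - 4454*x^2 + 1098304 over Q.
Gal(K/Q) = Z/2Z (cyclic of order 2)

f factors as (x^2 - 262)(x^2 - 4192), so the splitting field is K = Q(sqrt(262), sqrt(4192)). The squarefree part of 262 is 262 and the squarefree part of 4192 is also 262, so sqrt(262) and sqrt(4192) are both rational multiples of sqrt(262). Hence Q(sqrt(262)) = Q(sqrt(4192)) = Q(sqrt(262)), and the splitting field collapses to a single degree-2 extension with Galois group Z/2Z.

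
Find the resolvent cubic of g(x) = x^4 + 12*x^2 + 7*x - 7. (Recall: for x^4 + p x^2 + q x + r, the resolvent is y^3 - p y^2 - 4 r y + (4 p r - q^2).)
h(y) = y^3 - 12*y^2 + 28*y - 385

Identify coefficients: p = 12, q = 7, r = -7.
Plug into h(y) = y^3 - p y^2 - 4 r y + (4 p r - q^2):
  h(y) = y^3 - (12) y^2 - 4*(-7) y + (4*(12)*(-7) - (7)^2)
       = y^3 + (-12) y^2 + (28) y + (-385).
Simplifying: h(y) = y^3 - 12*y^2 + 28*y - 385.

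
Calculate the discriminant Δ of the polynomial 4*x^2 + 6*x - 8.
Δ = 164

For a quadratic a x^2 + b x + c the discriminant is Δ = b^2 - 4ac = (6)^2 - 4*(4)*(-8) = 36 - (-128) = 164.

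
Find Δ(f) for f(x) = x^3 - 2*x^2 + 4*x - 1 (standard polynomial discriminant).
Δ = -107

For x^3 + a x^2 + b x + c the discriminant is Δ = 18 a b c - 4 a^3 c + a^2 b^2 - 4 b^3 - 27 c^2.
Plug a = -2, b = 4, c = -1:
  18*(-2)*(4)*(-1) - 4*(-2)^3*(-1) + (-2)^2*(4)^2 - 4*(4)^3 - 27*(-1)^2
  = 144 + (-32) + 64 + (-256) + (-27)
  = -107.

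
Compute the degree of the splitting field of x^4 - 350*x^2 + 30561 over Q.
[K:Q] = 4

f factors as (x^2 - 183)(x^2 - 167); the splitting field is K = Q(sqrt(183), sqrt(167)). Since 183, 167, and 30561 are all non-squares in Q, the three subfields Q(sqrt(183)), Q(sqrt(167)), Q(sqrt(30561)) are distinct degree-2 extensions, so [K:Q] = 4 (Klein four Galois group).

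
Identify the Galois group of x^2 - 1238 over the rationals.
Gal(K/Q) = Z/2Z (cyclic of order 2)

x^2 - 1238 is irreducible over Q since 1238 is not a rational square. The splitting field Q(sqrt(1238)) has degree 2 over Q, and its unique nontrivial automorphism is sqrt(1238) ↦ -sqrt(1238). Hence Gal(Q(sqrt(1238))/Q) = Z/2Z.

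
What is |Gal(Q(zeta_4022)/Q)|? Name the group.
|Gal(Q(zeta_4022)/Q)| = phi(4022) = 2010; group ≅ (Z/4022Z)^* ≅ Z/2010Z

The n-th cyclotomic polynomial Φ_4022(x) is the minimal polynomial of zeta_4022 over Q and has degree phi(4022) = 2010. So Q(zeta_4022) is a degree-2010 Galois extension with Galois group (Z/4022Z)^*. By CRT, (Z/4022Z)^* ≅ (Z/2Z)^* × (Z/2011Z)^*. Each prime-power unit group is (Z/2Z)^* ≅ trivial group (order 1); (Z/2011Z)^* ≅ Z/2010Z. Hence Gal(Q(zeta_4022)/Q) ≅ Z/2010Z.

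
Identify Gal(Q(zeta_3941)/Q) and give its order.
|Gal(Q(zeta_3941)/Q)| = phi(3941) = 3372; group ≅ (Z/3941Z)^* ≅ Z/6Z × Z/562Z

The n-th cyclotomic polynomial Φ_3941(x) is the minimal polynomial of zeta_3941 over Q and has degree phi(3941) = 3372. So Q(zeta_3941) is a degree-3372 Galois extension with Galois group (Z/3941Z)^*. By CRT, (Z/3941Z)^* ≅ (Z/7Z)^* × (Z/563Z)^*. Each prime-power unit group is (Z/7Z)^* ≅ Z/6Z; (Z/563Z)^* ≅ Z/562Z. Hence Gal(Q(zeta_3941)/Q) ≅ Z/6Z × Z/562Z.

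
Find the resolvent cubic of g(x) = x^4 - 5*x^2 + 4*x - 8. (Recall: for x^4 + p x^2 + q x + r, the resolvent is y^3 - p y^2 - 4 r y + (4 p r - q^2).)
h(y) = y^3 + 5*y^2 + 32*y + 144

Identify coefficients: p = -5, q = 4, r = -8.
Plug into h(y) = y^3 - p y^2 - 4 r y + (4 p r - q^2):
  h(y) = y^3 - (-5) y^2 - 4*(-8) y + (4*(-5)*(-8) - (4)^2)
       = y^3 + (5) y^2 + (32) y + (144).
Simplifying: h(y) = y^3 + 5*y^2 + 32*y + 144.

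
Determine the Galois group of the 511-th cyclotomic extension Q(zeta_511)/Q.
|Gal(Q(zeta_511)/Q)| = phi(511) = 432; group ≅ (Z/511Z)^* ≅ Z/6Z × Z/72Z

The n-th cyclotomic polynomial Φ_511(x) is the minimal polynomial of zeta_511 over Q and has degree phi(511) = 432. So Q(zeta_511) is a degree-432 Galois extension with Galois group (Z/511Z)^*. By CRT, (Z/511Z)^* ≅ (Z/7Z)^* × (Z/73Z)^*. Each prime-power unit group is (Z/7Z)^* ≅ Z/6Z; (Z/73Z)^* ≅ Z/72Z. Hence Gal(Q(zeta_511)/Q) ≅ Z/6Z × Z/72Z.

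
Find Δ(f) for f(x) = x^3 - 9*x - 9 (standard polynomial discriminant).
Δ = 729

For a depressed cubic x^3 + p x + q the discriminant is Δ = -4 p^3 - 27 q^2 = -4*(-9)^3 - 27*(-9)^2 = 2916 - 2187 = 729.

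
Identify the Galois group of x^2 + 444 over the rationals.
Gal(K/Q) = Z/2Z (cyclic of order 2)

x^2 + 444 is irreducible over Q since -444 is not a rational square. The splitting field Q(sqrt(-444)) has degree 2 over Q, and its unique nontrivial automorphism is sqrt(-444) ↦ -sqrt(-444). Hence Gal(Q(sqrt(-444))/Q) = Z/2Z.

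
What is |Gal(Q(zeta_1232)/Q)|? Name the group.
|Gal(Q(zeta_1232)/Q)| = phi(1232) = 480; group ≅ (Z/1232Z)^* ≅ Z/2Z × Z/4Z × Z/6Z × Z/10Z

The n-th cyclotomic polynomial Φ_1232(x) is the minimal polynomial of zeta_1232 over Q and has degree phi(1232) = 480. So Q(zeta_1232) is a degree-480 Galois extension with Galois group (Z/1232Z)^*. By CRT, (Z/1232Z)^* ≅ (Z/16Z)^* × (Z/7Z)^* × (Z/11Z)^*. Each prime-power unit group is (Z/16Z)^* ≅ Z/2Z × Z/4Z; (Z/7Z)^* ≅ Z/6Z; (Z/11Z)^* ≅ Z/10Z. Hence Gal(Q(zeta_1232)/Q) ≅ Z/2Z × Z/4Z × Z/6Z × Z/10Z.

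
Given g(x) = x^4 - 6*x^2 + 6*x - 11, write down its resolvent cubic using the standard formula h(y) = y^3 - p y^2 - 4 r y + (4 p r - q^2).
h(y) = y^3 + 6*y^2 + 44*y + 228

Identify coefficients: p = -6, q = 6, r = -11.
Plug into h(y) = y^3 - p y^2 - 4 r y + (4 p r - q^2):
  h(y) = y^3 - (-6) y^2 - 4*(-11) y + (4*(-6)*(-11) - (6)^2)
       = y^3 + (6) y^2 + (44) y + (228).
Simplifying: h(y) = y^3 + 6*y^2 + 44*y + 228.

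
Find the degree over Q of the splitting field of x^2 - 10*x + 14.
[K:Q] = 2

The discriminant of x^2 + (-10)*x + (14) is b^2 - 4c = 100 - (56) = 44. Since 44 is not a perfect square in Q, the polynomial is irreducible over Q. Its two roots generate a degree-2 extension, so [K:Q] = 2.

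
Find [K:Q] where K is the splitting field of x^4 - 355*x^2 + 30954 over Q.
[K:Q] = 4

f factors as (x^2 - 154)(x^2 - 201); the splitting field is K = Q(sqrt(154), sqrt(201)). Since 154, 201, and 30954 are all non-squares in Q, the three subfields Q(sqrt(154)), Q(sqrt(201)), Q(sqrt(30954)) are distinct degree-2 extensions, so [K:Q] = 4 (Klein four Galois group).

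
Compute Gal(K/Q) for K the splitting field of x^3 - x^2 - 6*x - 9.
Gal(K/Q) = S_3 (symmetric group of order 6)

Compute the discriminant of x^3 + (-1)*x^2 + (-6)*x + (-9): Δ = -2295. Since Δ is not a rational square, the Galois group is not contained in A_3; it must be the full S_3 (irreducibility of the cubic rules out anything smaller).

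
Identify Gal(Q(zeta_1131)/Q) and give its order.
|Gal(Q(zeta_1131)/Q)| = phi(1131) = 672; group ≅ (Z/1131Z)^* ≅ Z/2Z × Z/12Z × Z/28Z

The n-th cyclotomic polynomial Φ_1131(x) is the minimal polynomial of zeta_1131 over Q and has degree phi(1131) = 672. So Q(zeta_1131) is a degree-672 Galois extension with Galois group (Z/1131Z)^*. By CRT, (Z/1131Z)^* ≅ (Z/3Z)^* × (Z/13Z)^* × (Z/29Z)^*. Each prime-power unit group is (Z/3Z)^* ≅ Z/2Z; (Z/13Z)^* ≅ Z/12Z; (Z/29Z)^* ≅ Z/28Z. Hence Gal(Q(zeta_1131)/Q) ≅ Z/2Z × Z/12Z × Z/28Z.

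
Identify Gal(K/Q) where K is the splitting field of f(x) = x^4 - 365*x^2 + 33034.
Gal(K/Q) = V_4 (Klein four-group, Z/2Z × Z/2Z)

f factors as (x^2 - 166)(x^2 - 199), so the splitting field is K = Q(sqrt(166), sqrt(199)). The elements 166, 199, 33034 are all non-squares in Q, so sqrt(166) and sqrt(199) generate independent quadratic extensions. Thus [K:Q] = 4 and Gal(K/Q) is generated by the two order-2 automorphisms sqrt(166) ↦ -sqrt(166) and sqrt(199) ↦ -sqrt(199), giving V_4.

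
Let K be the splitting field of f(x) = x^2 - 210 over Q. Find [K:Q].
[K:Q] = 2

The polynomial x^2 - 210 is irreducible over Q since 210 is not a perfect square. Its splitting field is Q(sqrt(210)), which has degree 2 over Q.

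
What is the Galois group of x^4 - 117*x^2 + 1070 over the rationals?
Gal(K/Q) = V_4 (Klein four-group, Z/2Z × Z/2Z)

f factors as (x^2 - 107)(x^2 - 10), so the splitting field is K = Q(sqrt(107), sqrt(10)). The elements 107, 10, 1070 are all non-squares in Q, so sqrt(107) and sqrt(10) generate independent quadratic extensions. Thus [K:Q] = 4 and Gal(K/Q) is generated by the two order-2 automorphisms sqrt(107) ↦ -sqrt(107) and sqrt(10) ↦ -sqrt(10), giving V_4.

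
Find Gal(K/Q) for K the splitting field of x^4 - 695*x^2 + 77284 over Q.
Gal(K/Q) = Z/2Z (cyclic of order 2)

f factors as (x^2 - 556)(x^2 - 139), so the splitting field is K = Q(sqrt(556), sqrt(139)). The squarefree part of 556 is 139 and the squarefree part of 139 is also 139, so sqrt(556) and sqrt(139) are both rational multiples of sqrt(139). Hence Q(sqrt(556)) = Q(sqrt(139)) = Q(sqrt(139)), and the splitting field collapses to a single degree-2 extension with Galois group Z/2Z.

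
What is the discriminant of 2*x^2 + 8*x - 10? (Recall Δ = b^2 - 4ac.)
Δ = 144

For a quadratic a x^2 + b x + c the discriminant is Δ = b^2 - 4ac = (8)^2 - 4*(2)*(-10) = 64 - (-80) = 144.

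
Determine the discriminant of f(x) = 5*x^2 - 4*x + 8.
Δ = -144

For a quadratic a x^2 + b x + c the discriminant is Δ = b^2 - 4ac = (-4)^2 - 4*(5)*(8) = 16 - (160) = -144.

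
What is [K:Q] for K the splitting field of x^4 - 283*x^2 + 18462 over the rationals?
[K:Q] = 4

f factors as (x^2 - 102)(x^2 - 181); the splitting field is K = Q(sqrt(102), sqrt(181)). Since 102, 181, and 18462 are all non-squares in Q, the three subfields Q(sqrt(102)), Q(sqrt(181)), Q(sqrt(18462)) are distinct degree-2 extensions, so [K:Q] = 4 (Klein four Galois group).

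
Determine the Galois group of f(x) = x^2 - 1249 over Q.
Gal(K/Q) = Z/2Z (cyclic of order 2)

x^2 - 1249 is irreducible over Q since 1249 is not a rational square. The splitting field Q(sqrt(1249)) has degree 2 over Q, and its unique nontrivial automorphism is sqrt(1249) ↦ -sqrt(1249). Hence Gal(Q(sqrt(1249))/Q) = Z/2Z.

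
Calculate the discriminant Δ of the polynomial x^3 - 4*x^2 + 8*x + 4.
Δ = -2736

For x^3 + a x^2 + b x + c the discriminant is Δ = 18 a b c - 4 a^3 c + a^2 b^2 - 4 b^3 - 27 c^2.
Plug a = -4, b = 8, c = 4:
  18*(-4)*(8)*(4) - 4*(-4)^3*(4) + (-4)^2*(8)^2 - 4*(8)^3 - 27*(4)^2
  = -2304 + (1024) + 1024 + (-2048) + (-432)
  = -2736.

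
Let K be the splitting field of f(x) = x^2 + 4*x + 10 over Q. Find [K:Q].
[K:Q] = 2

The discriminant of x^2 + (4)*x + (10) is b^2 - 4c = 16 - (40) = -24. Since -24 is not a perfect square in Q, the polynomial is irreducible over Q. Its two roots generate a degree-2 extension, so [K:Q] = 2.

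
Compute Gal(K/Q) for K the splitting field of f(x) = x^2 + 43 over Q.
Gal(K/Q) = Z/2Z (cyclic of order 2)

x^2 + 43 is irreducible over Q since -43 is not a rational square. The splitting field Q(sqrt(-43)) has degree 2 over Q, and its unique nontrivial automorphism is sqrt(-43) ↦ -sqrt(-43). Hence Gal(Q(sqrt(-43))/Q) = Z/2Z.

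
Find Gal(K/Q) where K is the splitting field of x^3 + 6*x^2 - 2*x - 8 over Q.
Gal(K/Q) = S_3 (symmetric group of order 6)

Compute the discriminant of x^3 + (6)*x^2 + (-2)*x + (-8): Δ = 7088. Since Δ is not a rational square, the Galois group is not contained in A_3; it must be the full S_3 (irreducibility of the cubic rules out anything smaller).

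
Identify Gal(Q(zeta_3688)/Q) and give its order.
|Gal(Q(zeta_3688)/Q)| = phi(3688) = 1840; group ≅ (Z/3688Z)^* ≅ Z/2Z × Z/2Z × Z/460Z

The n-th cyclotomic polynomial Φ_3688(x) is the minimal polynomial of zeta_3688 over Q and has degree phi(3688) = 1840. So Q(zeta_3688) is a degree-1840 Galois extension with Galois group (Z/3688Z)^*. By CRT, (Z/3688Z)^* ≅ (Z/8Z)^* × (Z/461Z)^*. Each prime-power unit group is (Z/8Z)^* ≅ Z/2Z × Z/2Z; (Z/461Z)^* ≅ Z/460Z. Hence Gal(Q(zeta_3688)/Q) ≅ Z/2Z × Z/2Z × Z/460Z.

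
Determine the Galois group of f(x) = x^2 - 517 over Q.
Gal(K/Q) = Z/2Z (cyclic of order 2)

x^2 - 517 is irreducible over Q since 517 is not a rational square. The splitting field Q(sqrt(517)) has degree 2 over Q, and its unique nontrivial automorphism is sqrt(517) ↦ -sqrt(517). Hence Gal(Q(sqrt(517))/Q) = Z/2Z.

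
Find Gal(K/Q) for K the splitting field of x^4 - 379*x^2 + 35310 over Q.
Gal(K/Q) = V_4 (Klein four-group, Z/2Z × Z/2Z)

f factors as (x^2 - 214)(x^2 - 165), so the splitting field is K = Q(sqrt(214), sqrt(165)). The elements 214, 165, 35310 are all non-squares in Q, so sqrt(214) and sqrt(165) generate independent quadratic extensions. Thus [K:Q] = 4 and Gal(K/Q) is generated by the two order-2 automorphisms sqrt(214) ↦ -sqrt(214) and sqrt(165) ↦ -sqrt(165), giving V_4.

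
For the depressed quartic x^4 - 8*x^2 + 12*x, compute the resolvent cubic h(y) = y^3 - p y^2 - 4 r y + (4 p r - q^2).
h(y) = y^3 + 8*y^2 - 144

Identify coefficients: p = -8, q = 12, r = 0.
Plug into h(y) = y^3 - p y^2 - 4 r y + (4 p r - q^2):
  h(y) = y^3 - (-8) y^2 - 4*(0) y + (4*(-8)*(0) - (12)^2)
       = y^3 + (8) y^2 + (0) y + (-144).
Simplifying: h(y) = y^3 + 8*y^2 - 144.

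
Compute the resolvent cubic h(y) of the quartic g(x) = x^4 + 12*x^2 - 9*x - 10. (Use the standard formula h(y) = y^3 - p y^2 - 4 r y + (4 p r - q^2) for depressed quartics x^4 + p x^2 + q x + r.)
h(y) = y^3 - 12*y^2 + 40*y - 561

Identify coefficients: p = 12, q = -9, r = -10.
Plug into h(y) = y^3 - p y^2 - 4 r y + (4 p r - q^2):
  h(y) = y^3 - (12) y^2 - 4*(-10) y + (4*(12)*(-10) - (-9)^2)
       = y^3 + (-12) y^2 + (40) y + (-561).
Simplifying: h(y) = y^3 - 12*y^2 + 40*y - 561.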